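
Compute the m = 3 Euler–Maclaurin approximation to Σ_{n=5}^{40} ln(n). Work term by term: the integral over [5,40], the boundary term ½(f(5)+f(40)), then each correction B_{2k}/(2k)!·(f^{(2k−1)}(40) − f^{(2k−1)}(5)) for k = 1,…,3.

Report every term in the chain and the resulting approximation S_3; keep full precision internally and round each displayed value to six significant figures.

The integral term ∫_5^40 ln(x) dx = 104.508.
½[f(5) + f(40)] = ½[1.60944 + 3.68888] = 2.64916.
So far: 107.157.
Correction k=1: B_{2}/2! · (f^{(1)}(40) − f^{(1)}(5)) = 1/12 · (0.0250000 − 0.200000) = -0.0145833.
Running total after k=1: 107.143.
Correction k=2: B_{4}/4! · (f^{(3)}(40) − f^{(3)}(5)) = −1/720 · (3.12500e-05 − 0.0160000) = 2.21788e-05.
Running total after k=2: 107.143.
Correction k=3: B_{6}/6! · (f^{(5)}(40) − f^{(5)}(5)) = 1/30240 · (2.34375e-07 − 0.00768000) = -2.53961e-07.

S_3 ≈ 107.143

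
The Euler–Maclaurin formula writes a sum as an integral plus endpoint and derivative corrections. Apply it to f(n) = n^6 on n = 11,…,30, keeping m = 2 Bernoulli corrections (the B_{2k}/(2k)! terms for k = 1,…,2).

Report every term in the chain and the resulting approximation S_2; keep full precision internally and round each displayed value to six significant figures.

S_2 ≈ 3.49895e+09

The integral term ∫_11^30 x^6 dx = 3.12150e+09.
Endpoint term: (f(11) + f(30))/2 = (1.77156e+06 + 7.29000e+08)/2 = 3.65386e+08.
Integral + boundary = 3.48689e+09.
k=1: B_{2}/(2)! × [f^{(1)}(30) − f^{(1)}(11)] = 1/12 × (1.45800e+08 − 966306) = 1.20695e+07.
Partial sum through k=1: 3.49896e+09.
k=2: B_{4}/(4)! × [f^{(3)}(30) − f^{(3)}(11)] = −1/720 × (3.24000e+06 − 159720) = -4278.17.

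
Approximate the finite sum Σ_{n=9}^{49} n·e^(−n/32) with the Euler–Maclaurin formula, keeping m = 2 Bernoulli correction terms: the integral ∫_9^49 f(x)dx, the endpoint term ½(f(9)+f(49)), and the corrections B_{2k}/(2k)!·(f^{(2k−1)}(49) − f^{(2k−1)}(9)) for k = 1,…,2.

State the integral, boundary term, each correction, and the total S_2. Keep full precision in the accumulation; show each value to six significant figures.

∫_9^49 x·e^(−x/32) dx evaluates to 429.790.
½[f(9) + f(49)] = ½[6.79356 + 10.5970] = 8.69527.
Integral + boundary = 438.486.
k=1: B_{2}/(2)! × [f^{(1)}(49) − f^{(1)}(9)] = 1/12 × (-0.114891 − 0.542541) = -0.0547860.
Partial sum through k=1: 438.431.
k=2: B_{4}/(4)! × [f^{(3)}(49) − f^{(3)}(9)] = −1/720 × (0.000310195 − 0.00200412) = 2.35268e-06.

S_2 ≈ 438.431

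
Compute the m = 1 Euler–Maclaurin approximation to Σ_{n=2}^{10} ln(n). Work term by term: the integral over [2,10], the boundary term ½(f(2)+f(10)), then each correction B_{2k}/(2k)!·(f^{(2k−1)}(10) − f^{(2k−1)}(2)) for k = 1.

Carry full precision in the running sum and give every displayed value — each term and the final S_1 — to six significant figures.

S_1 ≈ 15.1041

∫_2^10 ln(x) dx evaluates to 13.6396.
½[f(2) + f(10)] = ½[0.693147 + 2.30259] = 1.49787.
Integral + boundary = 15.1374.
Order-1 term: 1/12 · (0.100000 − 0.500000) = -0.0333333.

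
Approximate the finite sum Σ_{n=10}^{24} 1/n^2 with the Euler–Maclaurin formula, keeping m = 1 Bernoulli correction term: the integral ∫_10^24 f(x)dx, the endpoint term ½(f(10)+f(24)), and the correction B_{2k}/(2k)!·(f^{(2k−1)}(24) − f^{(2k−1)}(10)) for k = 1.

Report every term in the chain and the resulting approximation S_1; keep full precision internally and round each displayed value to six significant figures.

∫_10^24 1/x^2 dx evaluates to 0.0583333.
Endpoint term: (f(10) + f(24))/2 = (0.0100000 + 0.00173611)/2 = 0.00586806.
Integral + boundary = 0.0642014.
Correction k=1: B_{2}/2! · (f^{(1)}(24) − f^{(1)}(10)) = 1/12 · (-0.000144676 − (-0.00200000)) = 0.000154610.

S_1 ≈ 0.0643560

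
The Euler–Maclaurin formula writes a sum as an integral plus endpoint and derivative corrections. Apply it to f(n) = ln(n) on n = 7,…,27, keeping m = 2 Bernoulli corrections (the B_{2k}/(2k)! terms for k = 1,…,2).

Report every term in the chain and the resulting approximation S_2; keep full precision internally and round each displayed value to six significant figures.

Integral: ∫_7^27 ln(x) dx = 55.3662.
½[f(7) + f(27)] = ½[1.94591 + 3.29584] = 2.62087.
Running total after boundary: 57.9871.
k=1: B_{2}/(2)! × [f^{(1)}(27) − f^{(1)}(7)] = 1/12 × (0.0370370 − 0.142857) = -0.00881834.
Running total after k=1: 57.9783.
k=2: B_{4}/(4)! × [f^{(3)}(27) − f^{(3)}(7)] = −1/720 × (0.000101611 − 0.00583090) = 7.95735e-06.

S_2 ≈ 57.9783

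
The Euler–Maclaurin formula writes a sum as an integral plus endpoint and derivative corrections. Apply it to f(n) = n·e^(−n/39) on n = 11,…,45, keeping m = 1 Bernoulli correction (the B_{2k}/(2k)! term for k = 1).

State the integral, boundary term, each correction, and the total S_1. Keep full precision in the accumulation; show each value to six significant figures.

S_1 ≈ 448.634

Integral: ∫_11^45 x·e^(−x/39) dx = 437.438.
Endpoint term: (f(11) + f(45))/2 = (8.29659 + 14.1940)/2 = 11.2453.
So far: 448.683.
Correction k=1: B_{2}/2! · (f^{(1)}(45) − f^{(1)}(11)) = 1/12 · (-0.0485263 − 0.541502) = -0.0491690.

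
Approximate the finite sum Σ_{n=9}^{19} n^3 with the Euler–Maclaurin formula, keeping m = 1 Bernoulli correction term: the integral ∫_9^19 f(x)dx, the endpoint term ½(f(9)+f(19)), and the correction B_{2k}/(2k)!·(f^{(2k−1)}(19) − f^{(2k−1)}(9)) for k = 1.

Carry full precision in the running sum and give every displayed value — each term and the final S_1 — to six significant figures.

S_1 ≈ 34804.0

The integral term ∫_9^19 x^3 dx = 30940.0.
Endpoint term: (f(9) + f(19))/2 = (729.000 + 6859.00)/2 = 3794.00.
Integral + boundary = 34734.0.
Order-1 term: 1/12 · (1083.00 − 243.000) = 70.0000.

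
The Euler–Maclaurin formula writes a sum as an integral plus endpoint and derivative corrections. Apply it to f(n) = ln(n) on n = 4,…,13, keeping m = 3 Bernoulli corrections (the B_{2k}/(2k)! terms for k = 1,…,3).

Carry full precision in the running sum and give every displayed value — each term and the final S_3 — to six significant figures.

S_3 ≈ 20.7604

The integral term ∫_4^13 ln(x) dx = 18.7992.
Endpoint term: (f(4) + f(13))/2 = (1.38629 + 2.56495)/2 = 1.97562.
Running total after boundary: 20.7748.
Order-1 term: 1/12 · (0.0769231 − 0.250000) = -0.0144231.
Partial sum through k=1: 20.7604.
Order-2 term: −1/720 · (0.000910332 − 0.0312500) = 4.21384e-05.
Partial sum through k=2: 20.7604.
Order-3 term: 1/30240 · (6.46390e-05 − 0.0234375) = -7.72912e-07.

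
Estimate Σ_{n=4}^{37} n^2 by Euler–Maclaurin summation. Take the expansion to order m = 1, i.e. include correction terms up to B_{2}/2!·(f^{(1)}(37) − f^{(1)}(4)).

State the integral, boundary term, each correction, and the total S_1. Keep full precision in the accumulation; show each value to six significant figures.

∫_4^37 x^2 dx evaluates to 16863.0.
Boundary: ½(f(4) + f(37)) = ½(16.0000 + 1369.00) = 692.500.
Integral + boundary = 17555.5.
Order-1 term: 1/12 · (74.0000 − 8.00000) = 5.50000.

S_1 ≈ 17561.0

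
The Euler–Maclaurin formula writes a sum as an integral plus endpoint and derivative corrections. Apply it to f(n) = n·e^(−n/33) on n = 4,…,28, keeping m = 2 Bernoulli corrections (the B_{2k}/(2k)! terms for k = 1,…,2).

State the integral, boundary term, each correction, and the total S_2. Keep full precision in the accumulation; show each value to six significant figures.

S_2 ≈ 227.632

∫_4^28 x·e^(−x/33) dx evaluates to 219.927.
Boundary: ½(f(4) + f(28)) = ½(3.54338 + 11.9858) = 7.76457.
Running total after boundary: 227.692.
Order-1 term: 1/12 · (0.0648580 − 0.778471) = -0.0594677.
Partial sum through k=1: 227.632.
Order-2 term: −1/720 · (0.000845715 − 0.00234175) = 2.07782e-06.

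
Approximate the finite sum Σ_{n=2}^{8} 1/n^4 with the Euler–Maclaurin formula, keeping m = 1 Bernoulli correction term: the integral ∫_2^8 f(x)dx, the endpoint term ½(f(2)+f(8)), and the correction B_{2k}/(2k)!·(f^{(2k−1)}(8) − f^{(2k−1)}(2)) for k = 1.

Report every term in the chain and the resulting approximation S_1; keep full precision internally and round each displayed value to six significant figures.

S_1 ≈ 0.0827942

∫_2^8 1/x^4 dx evaluates to 0.0410156.
½[f(2) + f(8)] = ½[0.0625000 + 0.000244141] = 0.0313721.
So far: 0.0723877.
Order-1 term: 1/12 · (-0.000122070 − (-0.125000)) = 0.0104065.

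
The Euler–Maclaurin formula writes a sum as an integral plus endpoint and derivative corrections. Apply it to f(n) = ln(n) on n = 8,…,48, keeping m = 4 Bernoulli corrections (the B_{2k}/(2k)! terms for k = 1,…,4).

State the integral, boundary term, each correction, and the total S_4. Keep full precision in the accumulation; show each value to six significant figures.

The integral term ∫_8^48 ln(x) dx = 129.182.
Endpoint term: (f(8) + f(48))/2 = (2.07944 + 3.87120)/2 = 2.97532.
Running total after boundary: 132.157.
Order-1 term: 1/12 · (0.0208333 − 0.125000) = -0.00868056.
Partial sum through k=1: 132.149.
Order-2 term: −1/720 · (1.80845e-05 − 0.00390625) = 5.40023e-06.
Partial sum through k=2: 132.149.
Order-3 term: 1/30240 · (9.41901e-08 − 0.000732422) = -2.42172e-08.
Partial sum through k=3: 132.149.
Order-4 term: −1/1209600 · (1.22643e-09 − 0.000343323) = 2.83831e-10.

S_4 ≈ 132.149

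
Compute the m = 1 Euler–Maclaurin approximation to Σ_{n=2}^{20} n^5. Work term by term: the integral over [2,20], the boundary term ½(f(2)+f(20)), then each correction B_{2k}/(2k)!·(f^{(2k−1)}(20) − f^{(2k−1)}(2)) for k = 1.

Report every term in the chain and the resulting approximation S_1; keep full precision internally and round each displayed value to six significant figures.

∫_2^20 x^5 dx evaluates to 1.06667e+07.
Boundary: ½(f(2) + f(20)) = ½(32.0000 + 3.20000e+06) = 1.60002e+06.
So far: 1.22667e+07.
k=1: B_{2}/(2)! × [f^{(1)}(20) − f^{(1)}(2)] = 1/12 × (800000 − 80.0000) = 66660.0.

S_1 ≈ 1.23333e+07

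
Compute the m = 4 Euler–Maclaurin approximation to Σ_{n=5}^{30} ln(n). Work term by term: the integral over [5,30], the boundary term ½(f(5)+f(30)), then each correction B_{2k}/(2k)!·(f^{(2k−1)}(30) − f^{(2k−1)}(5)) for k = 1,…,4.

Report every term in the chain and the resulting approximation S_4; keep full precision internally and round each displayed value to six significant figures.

The integral term ∫_5^30 ln(x) dx = 68.9887.
Boundary: ½(f(5) + f(30)) = ½(1.60944 + 3.40120) = 2.50532.
So far: 71.4940.
Correction k=1: B_{2}/2! · (f^{(1)}(30) − f^{(1)}(5)) = 1/12 · (0.0333333 − 0.200000) = -0.0138889.
Running total after k=1: 71.4802.
Correction k=2: B_{4}/4! · (f^{(3)}(30) − f^{(3)}(5)) = −1/720 · (7.40741e-05 − 0.0160000) = 2.21193e-05.
Running total after k=2: 71.4802.
Correction k=3: B_{6}/6! · (f^{(5)}(30) − f^{(5)}(5)) = 1/30240 · (9.87654e-07 − 0.00768000) = -2.53936e-07.
Running total after k=3: 71.4802.
Correction k=4: B_{8}/8! · (f^{(7)}(30) − f^{(7)}(5)) = −1/1209600 · (3.29218e-08 − 0.00921600) = 7.61902e-09.

S_4 ≈ 71.4802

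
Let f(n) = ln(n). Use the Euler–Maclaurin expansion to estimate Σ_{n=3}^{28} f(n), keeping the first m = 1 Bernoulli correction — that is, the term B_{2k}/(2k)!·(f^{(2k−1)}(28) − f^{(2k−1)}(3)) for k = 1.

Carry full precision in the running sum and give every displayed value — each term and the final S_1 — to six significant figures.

S_1 ≈ 67.1965

The integral term ∫_3^28 ln(x) dx = 65.0059.
Endpoint term: (f(3) + f(28))/2 = (1.09861 + 3.33220)/2 = 2.21541.
So far: 67.2213.
Order-1 term: 1/12 · (0.0357143 − 0.333333) = -0.0248016.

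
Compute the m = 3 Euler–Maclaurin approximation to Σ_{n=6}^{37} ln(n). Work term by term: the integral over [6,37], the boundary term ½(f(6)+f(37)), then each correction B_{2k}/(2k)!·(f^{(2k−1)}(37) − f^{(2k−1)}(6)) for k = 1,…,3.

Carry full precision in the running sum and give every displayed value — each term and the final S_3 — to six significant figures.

S_3 ≈ 94.5431

The integral term ∫_6^37 ln(x) dx = 91.8534.
Endpoint term: (f(6) + f(37))/2 = (1.79176 + 3.61092)/2 = 2.70134.
So far: 94.5547.
k=1: B_{2}/(2)! × [f^{(1)}(37) − f^{(1)}(6)] = 1/12 × (0.0270270 − 0.166667) = -0.0116366.
After k=1: 94.5431.
k=2: B_{4}/(4)! × [f^{(3)}(37) − f^{(3)}(6)] = −1/720 × (3.94843e-05 − 0.00925926) = 1.28052e-05.
After k=2: 94.5431.
k=3: B_{6}/(6)! × [f^{(5)}(37) − f^{(5)}(6)] = 1/30240 × (3.46101e-07 − 0.00308642) = -1.02053e-07.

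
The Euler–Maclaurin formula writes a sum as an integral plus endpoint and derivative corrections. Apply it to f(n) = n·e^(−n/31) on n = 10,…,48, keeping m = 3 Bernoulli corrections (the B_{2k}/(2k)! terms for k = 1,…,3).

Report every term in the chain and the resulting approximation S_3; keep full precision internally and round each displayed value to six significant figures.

S_3 ≈ 408.595

Integral: ∫_10^48 x·e^(−x/31) dx = 399.922.
½[f(10) + f(48)] = ½[7.24278 + 10.2043] = 8.72356.
Integral + boundary = 408.646.
Correction k=1: B_{2}/2! · (f^{(1)}(48) − f^{(1)}(10)) = 1/12 · (-0.116582 − 0.490640) = -0.0506018.
Running total after k=1: 408.595.
Correction k=2: B_{4}/4! · (f^{(3)}(48) − f^{(3)}(10)) = −1/720 · (0.000321123 − 0.00201789) = 2.35662e-06.
Running total after k=2: 408.595.
Correction k=3: B_{6}/6! · (f^{(5)}(48) − f^{(5)}(10)) = 1/30240 · (7.94547e-07 − 3.66830e-06) = -9.50314e-11.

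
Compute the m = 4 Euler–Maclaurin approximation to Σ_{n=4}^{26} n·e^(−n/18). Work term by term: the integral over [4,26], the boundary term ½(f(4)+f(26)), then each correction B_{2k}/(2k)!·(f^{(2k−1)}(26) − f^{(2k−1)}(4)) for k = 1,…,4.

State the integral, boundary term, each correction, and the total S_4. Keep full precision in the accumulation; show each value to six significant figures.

∫_4^26 x·e^(−x/18) dx evaluates to 130.277.
½[f(4) + f(26)] = ½[3.20295 + 6.13280] = 4.66788.
So far: 134.945.
Correction k=1: B_{2}/2! · (f^{(1)}(26) − f^{(1)}(4)) = 1/12 · (-0.104834 − 0.622796) = -0.0606358.
Running total after k=1: 134.885.
Correction k=2: B_{4}/4! · (f^{(3)}(26) − f^{(3)}(4)) = −1/720 · (0.00113247 − 0.00686503) = 7.96189e-06.
Running total after k=2: 134.885.
Correction k=3: B_{6}/6! · (f^{(5)}(26) − f^{(5)}(4)) = 1/30240 · (7.98920e-06 − 3.64440e-05) = -9.40966e-10.
Running total after k=3: 134.885.
Correction k=4: B_{8}/8! · (f^{(7)}(26) − f^{(7)}(4)) = −1/1209600 · (3.85282e-08 − 1.59567e-07) = 1.00065e-13.

S_4 ≈ 134.885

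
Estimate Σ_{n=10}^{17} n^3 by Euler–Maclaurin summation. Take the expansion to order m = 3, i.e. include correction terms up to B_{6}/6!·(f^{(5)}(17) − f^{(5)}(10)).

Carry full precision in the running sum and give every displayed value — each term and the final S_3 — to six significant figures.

S_3 ≈ 21384.0

Integral: ∫_10^17 x^3 dx = 18380.2.
½[f(10) + f(17)] = ½[1000.00 + 4913.00] = 2956.50.
Running total after boundary: 21336.8.
Order-1 term: 1/12 · (867.000 − 300.000) = 47.2500.
Running total after k=1: 21384.0.
Order-2 term: −1/720 · (6.00000 − 6.00000) = 0.00000.
Running total after k=2: 21384.0.
Order-3 term: 1/30240 · (0.00000 − 0.00000) = 0.00000.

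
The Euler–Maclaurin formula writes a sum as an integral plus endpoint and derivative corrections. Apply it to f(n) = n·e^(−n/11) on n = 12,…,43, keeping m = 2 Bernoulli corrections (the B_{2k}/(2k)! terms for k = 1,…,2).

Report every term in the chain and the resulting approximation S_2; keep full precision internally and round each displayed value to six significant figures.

S_2 ≈ 75.5150

∫_12^43 x·e^(−x/11) dx evaluates to 73.0706.
½[f(12) + f(43)] = ½[4.03093 + 0.862525] = 2.44673.
Integral + boundary = 75.5173.
Order-1 term: 1/12 · (-0.0583527 − (-0.0305374)) = -0.00231794.
Running total after k=1: 75.5150.
Order-2 term: −1/720 · (-0.000150704 − 0.00529987) = 7.57025e-06.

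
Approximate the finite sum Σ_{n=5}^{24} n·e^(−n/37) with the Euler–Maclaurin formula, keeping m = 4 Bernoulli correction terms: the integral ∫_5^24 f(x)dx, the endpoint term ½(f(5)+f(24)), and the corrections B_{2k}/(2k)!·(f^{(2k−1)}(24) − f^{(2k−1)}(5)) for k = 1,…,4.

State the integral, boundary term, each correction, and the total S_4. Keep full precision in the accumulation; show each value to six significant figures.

S_4 ≈ 186.130

Integral: ∫_5^24 x·e^(−x/37) dx = 177.720.
Endpoint term: (f(5) + f(24))/2 = (4.36799 + 12.5460)/2 = 8.45702.
So far: 186.177.
Order-1 term: 1/12 · (0.183670 − 0.755544) = -0.0476562.
After k=1: 186.130.
Order-2 term: −1/720 · (0.000897862 − 0.00182815) = 1.29207e-06.
After k=2: 186.130.
Order-3 term: 1/30240 · (1.21370e-06 − 2.26765e-06) = -3.48526e-11.
After k=3: 186.130.
Order-4 term: −1/1209600 · (1.29405e-09 − 2.33740e-09) = 8.62558e-16.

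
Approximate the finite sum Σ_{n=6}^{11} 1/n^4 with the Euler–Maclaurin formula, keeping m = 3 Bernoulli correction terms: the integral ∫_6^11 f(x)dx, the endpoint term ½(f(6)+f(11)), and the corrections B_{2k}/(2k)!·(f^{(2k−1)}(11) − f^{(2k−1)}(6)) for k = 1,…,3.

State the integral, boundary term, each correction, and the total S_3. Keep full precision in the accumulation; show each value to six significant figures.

The integral term ∫_6^11 1/x^4 dx = 0.00129277.
Endpoint term: (f(6) + f(11))/2 = (0.000771605 + 6.83013e-05)/2 = 0.000419953.
Running total after boundary: 0.00171272.
Correction k=1: B_{2}/2! · (f^{(1)}(11) − f^{(1)}(6)) = 1/12 · (-2.48369e-05 − (-0.000514403)) = 4.07972e-05.
Running total after k=1: 0.00175352.
Correction k=2: B_{4}/4! · (f^{(3)}(11) − f^{(3)}(6)) = −1/720 · (-6.15790e-06 − (-0.000428669)) = -5.86822e-07.
Running total after k=2: 0.00175294.
Correction k=3: B_{6}/6! · (f^{(5)}(11) − f^{(5)}(6)) = 1/30240 · (-2.84994e-06 − (-0.000666819)) = 2.19567e-08.

S_3 ≈ 0.00175296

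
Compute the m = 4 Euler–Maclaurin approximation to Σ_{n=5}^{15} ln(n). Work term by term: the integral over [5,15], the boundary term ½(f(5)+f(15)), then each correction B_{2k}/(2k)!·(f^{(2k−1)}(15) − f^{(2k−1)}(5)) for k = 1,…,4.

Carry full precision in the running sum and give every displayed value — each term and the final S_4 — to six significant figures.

S_4 ≈ 24.7212

Integral: ∫_5^15 ln(x) dx = 22.5736.
Boundary: ½(f(5) + f(15)) = ½(1.60944 + 2.70805) = 2.15874.
So far: 24.7323.
k=1: B_{2}/(2)! × [f^{(1)}(15) − f^{(1)}(5)] = 1/12 × (0.0666667 − 0.200000) = -0.0111111.
After k=1: 24.7212.
k=2: B_{4}/(4)! × [f^{(3)}(15) − f^{(3)}(5)] = −1/720 × (0.000592593 − 0.0160000) = 2.13992e-05.
After k=2: 24.7212.
k=3: B_{6}/(6)! × [f^{(5)}(15) − f^{(5)}(5)] = 1/30240 × (3.16049e-05 − 0.00768000) = -2.52923e-07.
After k=3: 24.7212.
k=4: B_{8}/(8)! × [f^{(7)}(15) − f^{(7)}(5)] = −1/1209600 × (4.21399e-06 − 0.00921600) = 7.61556e-09.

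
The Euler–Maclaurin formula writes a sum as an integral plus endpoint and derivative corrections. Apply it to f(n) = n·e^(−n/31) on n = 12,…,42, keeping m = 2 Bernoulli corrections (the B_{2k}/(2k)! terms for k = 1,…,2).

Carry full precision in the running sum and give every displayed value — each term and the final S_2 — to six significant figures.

S_2 ≈ 330.762

The integral term ∫_12^42 x·e^(−x/31) dx = 321.312.
½[f(12) + f(42)] = ½[8.14830 + 10.8355] = 9.49192.
Integral + boundary = 330.804.
Correction k=1: B_{2}/2! · (f^{(1)}(42) − f^{(1)}(12)) = 1/12 · (-0.0915444 − 0.416177) = -0.0423101.
Running total after k=1: 330.762.
Correction k=2: B_{4}/4! · (f^{(3)}(42) − f^{(3)}(12)) = −1/720 · (0.000441658 − 0.00184623) = 1.95080e-06.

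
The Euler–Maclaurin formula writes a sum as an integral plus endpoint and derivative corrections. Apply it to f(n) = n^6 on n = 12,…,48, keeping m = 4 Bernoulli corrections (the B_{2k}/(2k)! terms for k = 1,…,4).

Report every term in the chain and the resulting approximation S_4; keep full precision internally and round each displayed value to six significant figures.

∫_12^48 x^6 dx evaluates to 8.38618e+10.
Boundary: ½(f(12) + f(48)) = ½(2.98598e+06 + 1.22306e+10) = 6.11679e+09.
Running total after boundary: 8.99786e+10.
Order-1 term: 1/12 · (1.52882e+09 − 1.49299e+06) = 1.27278e+08.
Running total after k=1: 9.01059e+10.
Order-2 term: −1/720 · (1.32710e+07 − 207360) = -18144.0.
Running total after k=2: 9.01058e+10.
Order-3 term: 1/30240 · (34560.0 − 8640.00) = 0.857143.
Running total after k=3: 9.01058e+10.
Order-4 term: −1/1209600 · (0.00000 − 0.00000) = 0.00000.

S_4 ≈ 9.01058e+10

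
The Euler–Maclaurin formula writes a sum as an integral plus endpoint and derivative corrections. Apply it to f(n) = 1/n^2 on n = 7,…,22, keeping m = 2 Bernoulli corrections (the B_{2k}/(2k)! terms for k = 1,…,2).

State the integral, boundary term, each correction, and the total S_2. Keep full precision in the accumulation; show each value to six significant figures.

The integral term ∫_7^22 1/x^2 dx = 0.0974026.
Boundary: ½(f(7) + f(22)) = ½(0.0204082 + 0.00206612) = 0.0112371.
Integral + boundary = 0.108640.
Order-1 term: 1/12 · (-0.000187829 − (-0.00583090)) = 0.000470256.
Partial sum through k=1: 0.109110.
Order-2 term: −1/720 · (-4.65691e-06 − (-0.00142798)) = -1.97683e-06.

S_2 ≈ 0.109108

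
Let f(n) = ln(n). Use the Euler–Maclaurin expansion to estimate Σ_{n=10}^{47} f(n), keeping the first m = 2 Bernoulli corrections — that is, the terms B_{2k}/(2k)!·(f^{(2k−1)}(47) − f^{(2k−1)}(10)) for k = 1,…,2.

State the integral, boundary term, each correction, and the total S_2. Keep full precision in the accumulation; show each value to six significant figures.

∫_10^47 ln(x) dx evaluates to 120.931.
½[f(10) + f(47)] = ½[2.30259 + 3.85015] = 3.07637.
So far: 124.007.
k=1: B_{2}/(2)! × [f^{(1)}(47) − f^{(1)}(10)] = 1/12 × (0.0212766 − 0.100000) = -0.00656028.
Running total after k=1: 124.001.
k=2: B_{4}/(4)! × [f^{(3)}(47) − f^{(3)}(10)] = −1/720 × (1.92636e-05 − 0.00200000) = 2.75102e-06.

S_2 ≈ 124.001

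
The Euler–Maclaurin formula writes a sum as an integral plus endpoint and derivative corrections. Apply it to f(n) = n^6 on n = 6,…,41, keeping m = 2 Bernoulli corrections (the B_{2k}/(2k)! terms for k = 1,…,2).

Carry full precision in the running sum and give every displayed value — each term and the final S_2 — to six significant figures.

S_2 ≈ 3.02550e+10

Integral: ∫_6^41 x^6 dx = 2.78220e+10.
Boundary: ½(f(6) + f(41)) = ½(46656.0 + 4.75010e+09) = 2.37508e+09.
Running total after boundary: 3.01971e+10.
k=1: B_{2}/(2)! × [f^{(1)}(41) − f^{(1)}(6)] = 1/12 × (6.95137e+08 − 46656.0) = 5.79242e+07.
Running total after k=1: 3.02550e+10.
k=2: B_{4}/(4)! × [f^{(3)}(41) − f^{(3)}(6)] = −1/720 × (8.27052e+06 − 25920.0) = -11450.8.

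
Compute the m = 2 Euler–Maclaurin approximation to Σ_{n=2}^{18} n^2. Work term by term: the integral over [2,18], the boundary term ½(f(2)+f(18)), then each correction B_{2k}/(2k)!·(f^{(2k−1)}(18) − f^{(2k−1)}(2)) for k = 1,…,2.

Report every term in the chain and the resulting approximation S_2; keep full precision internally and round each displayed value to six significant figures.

S_2 ≈ 2108.00

The integral term ∫_2^18 x^2 dx = 1941.33.
½[f(2) + f(18)] = ½[4.00000 + 324.000] = 164.000.
Running total after boundary: 2105.33.
Correction k=1: B_{2}/2! · (f^{(1)}(18) − f^{(1)}(2)) = 1/12 · (36.0000 − 4.00000) = 2.66667.
After k=1: 2108.00.
Correction k=2: B_{4}/4! · (f^{(3)}(18) − f^{(3)}(2)) = −1/720 · (0.00000 − 0.00000) = 0.00000.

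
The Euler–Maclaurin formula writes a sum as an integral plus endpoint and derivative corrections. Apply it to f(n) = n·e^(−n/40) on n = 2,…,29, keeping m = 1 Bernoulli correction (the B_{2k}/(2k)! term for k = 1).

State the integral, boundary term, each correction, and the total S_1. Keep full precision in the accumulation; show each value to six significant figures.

S_1 ≈ 269.239

The integral term ∫_2^29 x·e^(−x/40) dx = 261.330.
Boundary: ½(f(2) + f(29)) = ½(1.90246 + 14.0454) = 7.97394.
Integral + boundary = 269.304.
Order-1 term: 1/12 · (0.133189 − 0.903668) = -0.0642066.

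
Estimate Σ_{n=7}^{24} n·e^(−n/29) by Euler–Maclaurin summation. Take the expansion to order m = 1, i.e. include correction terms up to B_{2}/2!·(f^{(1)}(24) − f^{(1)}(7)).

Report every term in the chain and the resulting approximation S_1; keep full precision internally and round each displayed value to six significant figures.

S_1 ≈ 156.231

Integral: ∫_7^24 x·e^(−x/29) dx = 148.280.
Boundary: ½(f(7) + f(24)) = ½(5.49881 + 10.4905) = 7.99464.
Integral + boundary = 156.275.
Order-1 term: 1/12 · (0.0753626 − 0.595930) = -0.0433806.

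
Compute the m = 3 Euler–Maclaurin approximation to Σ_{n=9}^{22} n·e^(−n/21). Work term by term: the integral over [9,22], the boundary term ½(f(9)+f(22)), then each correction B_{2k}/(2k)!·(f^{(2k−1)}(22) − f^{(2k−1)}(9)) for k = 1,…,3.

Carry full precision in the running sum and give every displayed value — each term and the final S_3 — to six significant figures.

S_3 ≈ 100.417

Integral: ∫_9^22 x·e^(−x/21) dx = 93.6596.
½[f(9) + f(22)] = ½[5.86295 + 7.71698] = 6.78997.
Running total after boundary: 100.450.
Order-1 term: 1/12 · (-0.0167034 − 0.372251) = -0.0324129.
After k=1: 100.417.
Order-2 term: −1/720 · (0.00155293 − 0.00379848) = 3.11882e-06.
After k=2: 100.417.
Order-3 term: 1/30240 · (7.12864e-06 − 1.53126e-05) = -2.70633e-10.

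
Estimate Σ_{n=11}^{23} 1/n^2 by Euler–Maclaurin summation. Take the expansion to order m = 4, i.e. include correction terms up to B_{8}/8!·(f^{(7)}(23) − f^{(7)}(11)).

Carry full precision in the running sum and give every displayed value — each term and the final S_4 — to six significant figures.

S_4 ≈ 0.0526196

Integral: ∫_11^23 1/x^2 dx = 0.0474308.
½[f(11) + f(23)] = ½[0.00826446 + 0.00189036] = 0.00507741.
So far: 0.0525082.
k=1: B_{2}/(2)! × [f^{(1)}(23) − f^{(1)}(11)] = 1/12 × (-0.000164379 − (-0.00150263)) = 0.000111521.
After k=1: 0.0526198.
k=2: B_{4}/(4)! × [f^{(3)}(23) − f^{(3)}(11)] = −1/720 × (-3.72883e-06 − (-0.000149021)) = -2.01795e-07.
After k=2: 0.0526196.
k=3: B_{6}/(6)! × [f^{(5)}(23) − f^{(5)}(11)] = 1/30240 × (-2.11465e-07 − (-3.69474e-05)) = 1.21481e-09.
After k=3: 0.0526196.
k=4: B_{8}/(8)! × [f^{(7)}(23) − f^{(7)}(11)] = −1/1209600 × (-2.23857e-08 − (-1.70996e-05)) = -1.41181e-11.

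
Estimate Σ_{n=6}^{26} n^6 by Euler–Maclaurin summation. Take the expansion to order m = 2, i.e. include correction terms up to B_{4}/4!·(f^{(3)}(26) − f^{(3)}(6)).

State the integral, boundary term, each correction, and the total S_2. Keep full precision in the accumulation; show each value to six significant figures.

∫_6^26 x^6 dx evaluates to 1.14736e+09.
½[f(6) + f(26)] = ½[46656.0 + 3.08916e+08] = 1.54481e+08.
Integral + boundary = 1.30184e+09.
Order-1 term: 1/12 · (7.12883e+07 − 46656.0) = 5.93680e+06.
Partial sum through k=1: 1.30778e+09.
Order-2 term: −1/720 · (2.10912e+06 − 25920.0) = -2893.33.

S_2 ≈ 1.30778e+09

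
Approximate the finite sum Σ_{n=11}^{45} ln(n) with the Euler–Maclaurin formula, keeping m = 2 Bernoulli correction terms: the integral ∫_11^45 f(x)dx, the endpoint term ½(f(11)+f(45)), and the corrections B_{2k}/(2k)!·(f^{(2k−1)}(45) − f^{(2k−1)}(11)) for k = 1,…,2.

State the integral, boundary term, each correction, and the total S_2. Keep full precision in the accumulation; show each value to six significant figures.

Integral: ∫_11^45 ln(x) dx = 110.923.
½[f(11) + f(45)] = ½[2.39790 + 3.80666] = 3.10228.
So far: 114.025.
Order-1 term: 1/12 · (0.0222222 − 0.0909091) = -0.00572391.
Partial sum through k=1: 114.020.
Order-2 term: −1/720 · (2.19479e-05 − 0.00150263) = 2.05650e-06.

S_2 ≈ 114.020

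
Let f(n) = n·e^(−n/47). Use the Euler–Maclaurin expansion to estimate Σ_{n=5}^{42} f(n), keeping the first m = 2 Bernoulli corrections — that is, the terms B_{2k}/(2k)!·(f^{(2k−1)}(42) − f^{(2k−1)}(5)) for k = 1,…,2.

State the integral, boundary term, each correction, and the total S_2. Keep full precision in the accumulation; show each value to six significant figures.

S_2 ≈ 496.558

∫_5^42 x·e^(−x/47) dx evaluates to 485.781.
Endpoint term: (f(5) + f(42))/2 = (4.49540 + 17.1853)/2 = 10.8403.
Running total after boundary: 496.621.
k=1: B_{2}/(2)! × [f^{(1)}(42) − f^{(1)}(5)] = 1/12 × (0.0435291 − 0.803433) = -0.0633254.
After k=1: 496.558.
k=2: B_{4}/(4)! × [f^{(3)}(42) − f^{(3)}(5)] = −1/720 × (0.000390165 − 0.00117772) = 1.09383e-06.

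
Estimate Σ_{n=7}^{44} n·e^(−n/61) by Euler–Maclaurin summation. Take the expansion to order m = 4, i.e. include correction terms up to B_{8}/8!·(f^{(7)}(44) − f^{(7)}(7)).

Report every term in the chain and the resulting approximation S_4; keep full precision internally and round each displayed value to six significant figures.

S_4 ≈ 598.494

The integral term ∫_7^44 x·e^(−x/61) dx = 584.734.
Boundary: ½(f(7) + f(44)) = ½(6.24110 + 21.3890) = 13.8151.
Integral + boundary = 598.549.
Correction k=1: B_{2}/2! · (f^{(1)}(44) − f^{(1)}(7)) = 1/12 · (0.135474 − 0.789272) = -0.0544832.
Running total after k=1: 598.494.
Correction k=2: B_{4}/4! · (f^{(3)}(44) − f^{(3)}(7)) = −1/720 · (0.000297690 − 0.000691331) = 5.46724e-07.
Running total after k=2: 598.494.
Correction k=3: B_{6}/6! · (f^{(5)}(44) − f^{(5)}(7)) = 1/30240 · (1.50221e-07 − 3.14579e-07) = -5.43514e-12.
Running total after k=3: 598.494.
Correction k=4: B_{8}/8! · (f^{(7)}(44) − f^{(7)}(7)) = −1/1209600 · (5.92418e-11 − 1.19153e-10) = 4.95294e-17.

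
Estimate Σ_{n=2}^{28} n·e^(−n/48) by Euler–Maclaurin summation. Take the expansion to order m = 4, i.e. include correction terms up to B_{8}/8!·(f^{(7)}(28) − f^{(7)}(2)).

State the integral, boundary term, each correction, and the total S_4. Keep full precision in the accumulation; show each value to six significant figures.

Integral: ∫_2^28 x·e^(−x/48) dx = 266.342.
Boundary: ½(f(2) + f(28)) = ½(1.91838 + 15.6250) = 8.77168.
So far: 275.114.
Order-1 term: 1/12 · (0.232515 − 0.919223) = -0.0572257.
Running total after k=1: 275.057.
Order-2 term: −1/720 · (0.000585323 − 0.00123160) = 8.97604e-07.
Running total after k=2: 275.057.
Order-3 term: 1/30240 · (4.64292e-07 − 8.95932e-07) = -1.42738e-11.
Running total after k=3: 275.057.
Order-4 term: −1/1209600 · (2.92768e-10 − 5.45710e-10) = 2.09112e-16.

S_4 ≈ 275.057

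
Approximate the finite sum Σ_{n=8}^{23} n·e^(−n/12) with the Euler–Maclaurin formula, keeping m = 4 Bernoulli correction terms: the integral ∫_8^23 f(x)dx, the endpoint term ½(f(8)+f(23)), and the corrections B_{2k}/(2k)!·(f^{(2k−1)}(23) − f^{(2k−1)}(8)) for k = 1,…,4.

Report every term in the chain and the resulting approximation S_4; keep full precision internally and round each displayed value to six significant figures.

S_4 ≈ 65.1594

∫_8^23 x·e^(−x/12) dx evaluates to 61.4396.
½[f(8) + f(23)] = ½[4.10734 + 3.38322] = 3.74528.
Running total after boundary: 65.1849.
Correction k=1: B_{2}/2! · (f^{(1)}(23) − f^{(1)}(8)) = 1/12 · (-0.134838 − 0.171139) = -0.0254981.
Running total after k=1: 65.1594.
Correction k=2: B_{4}/4! · (f^{(3)}(23) − f^{(3)}(8)) = −1/720 · (0.00110663 − 0.00831926) = 1.00175e-05.
Running total after k=2: 65.1594.
Correction k=3: B_{6}/6! · (f^{(5)}(23) − f^{(5)}(8)) = 1/30240 · (2.18725e-05 − 0.000107292) = -2.82472e-09.
Running total after k=3: 65.1594.
Correction k=4: B_{8}/8! · (f^{(7)}(23) − f^{(7)}(8)) = −1/1209600 · (2.50417e-07 − 1.08897e-06) = 6.93247e-13.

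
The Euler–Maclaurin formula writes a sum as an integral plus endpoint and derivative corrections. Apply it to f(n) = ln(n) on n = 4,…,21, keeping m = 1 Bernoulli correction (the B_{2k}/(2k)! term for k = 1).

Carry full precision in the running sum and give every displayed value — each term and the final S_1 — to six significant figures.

S_1 ≈ 43.5883

The integral term ∫_4^21 ln(x) dx = 41.3898.
½[f(4) + f(21)] = ½[1.38629 + 3.04452] = 2.21541.
So far: 43.6052.
Correction k=1: B_{2}/2! · (f^{(1)}(21) − f^{(1)}(4)) = 1/12 · (0.0476190 − 0.250000) = -0.0168651.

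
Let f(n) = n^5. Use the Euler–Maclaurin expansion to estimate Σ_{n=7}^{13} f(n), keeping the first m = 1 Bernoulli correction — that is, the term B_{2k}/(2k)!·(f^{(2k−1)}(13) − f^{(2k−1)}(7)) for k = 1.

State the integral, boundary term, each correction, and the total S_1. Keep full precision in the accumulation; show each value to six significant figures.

The integral term ∫_7^13 x^5 dx = 784860.
Endpoint term: (f(7) + f(13))/2 = (16807.0 + 371293)/2 = 194050.
Running total after boundary: 978910.
Order-1 term: 1/12 · (142805 − 12005.0) = 10900.0.

S_1 ≈ 989810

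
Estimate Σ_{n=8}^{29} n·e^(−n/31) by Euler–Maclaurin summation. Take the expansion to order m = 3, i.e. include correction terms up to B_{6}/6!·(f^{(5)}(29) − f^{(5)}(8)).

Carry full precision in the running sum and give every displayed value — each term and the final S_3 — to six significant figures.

S_3 ≈ 212.885

∫_8^29 x·e^(−x/31) dx evaluates to 204.151.
Endpoint term: (f(8) + f(29))/2 = (6.18036 + 11.3795)/2 = 8.77992.
Running total after boundary: 212.931.
Order-1 term: 1/12 · (0.0253159 − 0.573179) = -0.0456552.
Partial sum through k=1: 212.885.
Order-2 term: −1/720 · (0.000842984 − 0.00220423) = 1.89063e-06.
Partial sum through k=2: 212.885.
Order-3 term: 1/30240 · (1.72698e-06 − 3.96673e-06) = -7.40660e-11.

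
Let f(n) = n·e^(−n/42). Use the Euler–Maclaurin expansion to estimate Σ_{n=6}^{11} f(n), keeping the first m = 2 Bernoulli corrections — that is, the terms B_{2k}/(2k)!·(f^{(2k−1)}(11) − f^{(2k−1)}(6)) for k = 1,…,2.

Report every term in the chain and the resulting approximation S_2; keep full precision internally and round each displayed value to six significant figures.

S_2 ≈ 41.3499

∫_6^11 x·e^(−x/42) dx evaluates to 34.5312.
½[f(6) + f(11)] = ½[5.20127 + 8.46543] = 6.83335.
Running total after boundary: 41.3645.
Correction k=1: B_{2}/2! · (f^{(1)}(11) − f^{(1)}(6)) = 1/12 · (0.568027 − 0.743038) = -0.0145843.
Running total after k=1: 41.3499.
Correction k=2: B_{4}/4! · (f^{(3)}(11) − f^{(3)}(6)) = −1/720 · (0.00119456 − 0.00140408) = 2.91004e-07.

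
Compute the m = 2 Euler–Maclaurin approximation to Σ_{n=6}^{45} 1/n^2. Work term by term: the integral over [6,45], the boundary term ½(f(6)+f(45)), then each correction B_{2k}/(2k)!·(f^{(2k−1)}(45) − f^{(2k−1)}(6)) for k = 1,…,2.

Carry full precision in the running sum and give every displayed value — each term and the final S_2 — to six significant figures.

Integral: ∫_6^45 1/x^2 dx = 0.144444.
½[f(6) + f(45)] = ½[0.0277778 + 0.000493827] = 0.0141358.
Running total after boundary: 0.158580.
Correction k=1: B_{2}/2! · (f^{(1)}(45) − f^{(1)}(6)) = 1/12 · (-2.19479e-05 − (-0.00925926)) = 0.000769776.
After k=1: 0.159350.
Correction k=2: B_{4}/4! · (f^{(3)}(45) − f^{(3)}(6)) = −1/720 · (-1.30061e-07 − (-0.00308642)) = -4.28651e-06.

S_2 ≈ 0.159346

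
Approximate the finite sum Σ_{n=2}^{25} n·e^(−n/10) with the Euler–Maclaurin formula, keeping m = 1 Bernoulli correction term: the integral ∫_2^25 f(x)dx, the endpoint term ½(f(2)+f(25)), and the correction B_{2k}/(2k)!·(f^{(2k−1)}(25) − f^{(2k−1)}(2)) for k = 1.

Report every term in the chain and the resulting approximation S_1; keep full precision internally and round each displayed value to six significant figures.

Integral: ∫_2^25 x·e^(−x/10) dx = 69.5179.
Endpoint term: (f(2) + f(25))/2 = (1.63746 + 2.05212)/2 = 1.84479.
So far: 71.3627.
Order-1 term: 1/12 · (-0.123127 − 0.654985) = -0.0648427.

S_1 ≈ 71.2979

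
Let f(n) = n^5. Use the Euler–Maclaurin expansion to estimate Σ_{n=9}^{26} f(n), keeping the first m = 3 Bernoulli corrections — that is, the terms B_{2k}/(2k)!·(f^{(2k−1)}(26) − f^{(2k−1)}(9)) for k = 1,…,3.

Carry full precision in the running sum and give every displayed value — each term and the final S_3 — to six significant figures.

S_3 ≈ 5.75552e+07

Integral: ∫_9^26 x^5 dx = 5.13974e+07.
Boundary: ½(f(9) + f(26)) = ½(59049.0 + 1.18814e+07) = 5.97021e+06.
Integral + boundary = 5.73676e+07.
Correction k=1: B_{2}/2! · (f^{(1)}(26) − f^{(1)}(9)) = 1/12 · (2.28488e+06 − 32805.0) = 187673.
Partial sum through k=1: 5.75553e+07.
Correction k=2: B_{4}/4! · (f^{(3)}(26) − f^{(3)}(9)) = −1/720 · (40560.0 − 4860.00) = -49.5833.
Partial sum through k=2: 5.75552e+07.
Correction k=3: B_{6}/6! · (f^{(5)}(26) − f^{(5)}(9)) = 1/30240 · (120.000 − 120.000) = 0.00000.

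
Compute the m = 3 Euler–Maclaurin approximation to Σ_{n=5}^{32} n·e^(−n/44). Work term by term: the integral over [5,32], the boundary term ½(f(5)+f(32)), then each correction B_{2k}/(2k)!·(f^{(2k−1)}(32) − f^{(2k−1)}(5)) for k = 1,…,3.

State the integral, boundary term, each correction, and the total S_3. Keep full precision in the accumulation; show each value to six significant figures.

S_3 ≈ 318.411

Integral: ∫_5^32 x·e^(−x/44) dx = 308.503.
Endpoint term: (f(5) + f(32))/2 = (4.46291 + 15.4632)/2 = 9.96306.
So far: 318.466.
Correction k=1: B_{2}/2! · (f^{(1)}(32) − f^{(1)}(5)) = 1/12 · (0.131789 − 0.791153) = -0.0549470.
Partial sum through k=1: 318.411.
Correction k=2: B_{4}/4! · (f^{(3)}(32) − f^{(3)}(5)) = −1/720 · (0.000567272 − 0.00133074) = 1.06038e-06.
Partial sum through k=2: 318.411.
Correction k=3: B_{6}/6! · (f^{(5)}(32) − f^{(5)}(5)) = 1/30240 · (5.50863e-07 − 1.16365e-06) = -2.02642e-11.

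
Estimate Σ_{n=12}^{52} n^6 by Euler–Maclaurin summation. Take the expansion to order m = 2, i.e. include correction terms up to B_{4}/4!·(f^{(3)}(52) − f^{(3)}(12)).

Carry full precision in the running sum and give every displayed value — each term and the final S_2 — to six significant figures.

S_2 ≈ 1.56939e+11

∫_12^52 x^6 dx evaluates to 1.46862e+11.
Endpoint term: (f(12) + f(52))/2 = (2.98598e+06 + 1.97706e+10)/2 = 9.88680e+09.
Integral + boundary = 1.56749e+11.
Order-1 term: 1/12 · (2.28122e+09 − 1.49299e+06) = 1.89978e+08.
Partial sum through k=1: 1.56939e+11.
Order-2 term: −1/720 · (1.68730e+07 − 207360) = -23146.7.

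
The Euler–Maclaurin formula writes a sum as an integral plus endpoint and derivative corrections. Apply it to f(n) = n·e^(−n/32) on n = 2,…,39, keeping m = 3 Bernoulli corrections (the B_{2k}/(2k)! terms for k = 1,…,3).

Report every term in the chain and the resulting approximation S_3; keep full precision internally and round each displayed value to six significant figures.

S_3 ≈ 357.104

∫_2^39 x·e^(−x/32) dx evaluates to 350.479.
Boundary: ½(f(2) + f(39)) = ½(1.87883 + 11.5284) = 6.70360.
So far: 357.183.
Order-1 term: 1/12 · (-0.0646624 − 0.880700) = -0.0787802.
After k=1: 357.104.
Order-2 term: −1/720 · (0.000514196 − 0.00269485) = 3.02869e-06.
After k=2: 357.104.
Order-3 term: 1/30240 · (1.06596e-06 − 4.42348e-06) = -1.11029e-10.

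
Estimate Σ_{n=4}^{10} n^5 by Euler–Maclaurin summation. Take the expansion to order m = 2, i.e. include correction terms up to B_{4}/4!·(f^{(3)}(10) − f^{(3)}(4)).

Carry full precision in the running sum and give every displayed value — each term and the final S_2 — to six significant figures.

Integral: ∫_4^10 x^5 dx = 165984.
Boundary: ½(f(4) + f(10)) = ½(1024.00 + 100000) = 50512.0.
So far: 216496.
Correction k=1: B_{2}/2! · (f^{(1)}(10) − f^{(1)}(4)) = 1/12 · (50000.0 − 1280.00) = 4060.00.
Running total after k=1: 220556.
Correction k=2: B_{4}/4! · (f^{(3)}(10) − f^{(3)}(4)) = −1/720 · (6000.00 − 960.000) = -7.00000.

S_2 ≈ 220549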